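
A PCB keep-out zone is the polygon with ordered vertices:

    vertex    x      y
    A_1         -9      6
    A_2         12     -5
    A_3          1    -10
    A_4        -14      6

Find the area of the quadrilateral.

153

Apply the shoelace (surveyor's) formula: 2A = Σ (x_i·y_{i+1} − x_{i+1}·y_i), indices taken mod 4.
Σ = (-27) + (-115) + (-134) + (-30) = -306
Area = |Σ|/2 = 153.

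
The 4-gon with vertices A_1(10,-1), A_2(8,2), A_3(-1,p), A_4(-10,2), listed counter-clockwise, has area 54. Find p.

5

The doubled signed area Σ (x_i y_{i+1} − x_{i+1} y_i) is linear in p.
With p=0 it equals 18; the coefficient of p is 18 (from the two edges through A_3).
So 18·p + 18 = 2·54 = 108 ⇒ p = 5.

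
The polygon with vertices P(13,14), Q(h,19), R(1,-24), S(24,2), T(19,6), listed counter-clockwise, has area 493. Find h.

The doubled signed area Σ (x_i y_{i+1} − x_{i+1} y_i) is linear in h.
With h=0 it equals 1100; the coefficient of h is -38 (from the two edges through Q).
So -38·h + 1100 = 2·493 = 986 ⇒ h = 3.

3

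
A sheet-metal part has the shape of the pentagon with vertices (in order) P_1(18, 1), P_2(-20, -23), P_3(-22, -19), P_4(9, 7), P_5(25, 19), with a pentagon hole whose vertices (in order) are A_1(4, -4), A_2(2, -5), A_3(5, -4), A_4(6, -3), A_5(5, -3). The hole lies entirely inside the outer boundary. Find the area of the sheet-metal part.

Outer boundary:
Σ = (-394) + (-126) + (17) + (-4) + (-317) = -824
Area = |Σ|/2 = 412.
Hole:
Cross-terms: -12, 17, 9, -3, -8  ⇒  Σ = 3
Area = |Σ|/2 = 1.5.
Net area = 412 − 1.5 = 410.5.

410.5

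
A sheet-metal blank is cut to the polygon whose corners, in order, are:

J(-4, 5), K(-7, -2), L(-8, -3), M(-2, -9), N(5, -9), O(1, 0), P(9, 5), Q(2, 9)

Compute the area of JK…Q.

154

J→K: (-4)(-2) − (-7)(5) = 43
K→L: (-7)(-3) − (-8)(-2) = 5
L→M: (-8)(-9) − (-2)(-3) = 66
M→N: (-2)(-9) − (5)(-9) = 63
N→O: (5)(0) − (1)(-9) = 9
O→P: (1)(5) − (9)(0) = 5
P→Q: (9)(9) − (2)(5) = 71
Q→J: (2)(5) − (-4)(9) = 46
Σ = 308
Area = |Σ|/2 = 154.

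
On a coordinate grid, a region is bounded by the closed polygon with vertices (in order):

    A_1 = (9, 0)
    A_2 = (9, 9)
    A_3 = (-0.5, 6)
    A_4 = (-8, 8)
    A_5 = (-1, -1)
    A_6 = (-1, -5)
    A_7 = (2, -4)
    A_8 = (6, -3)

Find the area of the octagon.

Apply the shoelace (surveyor's) formula: 2A = Σ (x_i·y_{i+1} − x_{i+1}·y_i), indices taken mod 8.
Σ = (81) + (58.5) + (44) + (16) + (4) + (14) + (18) + (27) = 262.5
Area = |Σ|/2 = 131.25.

131.25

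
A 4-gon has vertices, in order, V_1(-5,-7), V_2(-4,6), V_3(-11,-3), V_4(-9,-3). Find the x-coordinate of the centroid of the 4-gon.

Apply Gauss's area formula. First the cross-terms c_i = x_i·y_{i+1} − x_{i+1}·y_i:
  -58, 78, 6, 48  ⇒  2A = 74, A = 37.
Then Σ (x_i + x_{i+1})·c_i = -1440, so x̄ = -1440 / (6·37) = -240/37.

-240/37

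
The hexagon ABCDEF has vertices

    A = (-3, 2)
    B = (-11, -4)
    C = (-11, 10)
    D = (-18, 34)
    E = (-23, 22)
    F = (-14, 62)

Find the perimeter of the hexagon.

164

|AB| = √((-8)² + (-6)²) = √100 = 10
|BC| = √((0)² + (14)²) = √196 = 14
|CD| = √((-7)² + (24)²) = √625 = 25
|DE| = √((-5)² + (-12)²) = √169 = 13
|EF| = √((9)² + (40)²) = √1681 = 41
|FA| = √((11)² + (-60)²) = √3721 = 61
Perimeter = 10 + 14 + 25 + 13 + 41 + 61 = 164.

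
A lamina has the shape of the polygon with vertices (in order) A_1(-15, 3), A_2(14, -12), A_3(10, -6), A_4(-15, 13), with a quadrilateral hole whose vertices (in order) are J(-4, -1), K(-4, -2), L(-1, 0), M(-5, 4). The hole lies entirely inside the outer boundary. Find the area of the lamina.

172.5

Outer boundary:
Apply the shoelace (surveyor's) formula: 2A = Σ (x_i·y_{i+1} − x_{i+1}·y_i), indices taken mod 4.
A_1→A_2: (-15)(-12) − (14)(3) = 138
A_2→A_3: (14)(-6) − (10)(-12) = 36
A_3→A_4: (10)(13) − (-15)(-6) = 40
A_4→A_1: (-15)(3) − (-15)(13) = 150
Σ = 364
Area = |Σ|/2 = 182.
Hole:
Apply the shoelace (surveyor's) formula: 2A = Σ (x_i·y_{i+1} − x_{i+1}·y_i), indices taken mod 4.
Σ = (4) + (-2) + (-4) + (21) = 19
Area = |Σ|/2 = 9.5.
Net area = 182 − 9.5 = 172.5.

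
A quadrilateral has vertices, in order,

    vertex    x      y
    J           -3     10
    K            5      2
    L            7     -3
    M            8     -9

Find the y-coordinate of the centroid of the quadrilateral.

Apply the shoelace (surveyor's) formula. First the cross-terms c_i = x_i·y_{i+1} − x_{i+1}·y_i:
  -56, -29, -39, 53  ⇒  2A = -71, A = -35.5.
Then Σ (y_i + y_{i+1})·c_i = -122, so ȳ = -122 / (6·(-35.5)) = 122/213.

122/213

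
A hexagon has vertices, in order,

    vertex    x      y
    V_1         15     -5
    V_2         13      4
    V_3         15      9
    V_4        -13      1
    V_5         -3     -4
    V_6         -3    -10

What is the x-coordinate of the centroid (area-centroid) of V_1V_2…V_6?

Apply Gauss's area formula. First the cross-terms c_i = x_i·y_{i+1} − x_{i+1}·y_i:
  125, 57, 132, 55, 18, 165  ⇒  2A = 552, A = 276.
Then Σ (x_i + x_{i+1})·c_i = 6352, so x̄ = 6352 / (6·276) = 794/207.

794/207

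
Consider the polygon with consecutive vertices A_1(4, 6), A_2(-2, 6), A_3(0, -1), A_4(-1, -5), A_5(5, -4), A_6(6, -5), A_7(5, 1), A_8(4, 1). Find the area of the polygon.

58.5

Apply the shoelace formula: 2A = Σ (x_i·y_{i+1} − x_{i+1}·y_i), indices taken mod 8.
Σ = (36) + (2) + (-1) + (29) + (-1) + (31) + (1) + (20) = 117
Area = |Σ|/2 = 58.5.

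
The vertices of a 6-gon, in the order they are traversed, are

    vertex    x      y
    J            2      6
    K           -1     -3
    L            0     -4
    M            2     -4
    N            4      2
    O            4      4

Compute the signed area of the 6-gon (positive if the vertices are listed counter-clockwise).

28

Apply the surveyor's formula: 2A = Σ (x_i·y_{i+1} − x_{i+1}·y_i), indices taken mod 6.
Σ = (0) + (4) + (8) + (20) + (8) + (16) = 56
Signed area = Σ/2 = 28 (positive ⇒ counter-clockwise traversal).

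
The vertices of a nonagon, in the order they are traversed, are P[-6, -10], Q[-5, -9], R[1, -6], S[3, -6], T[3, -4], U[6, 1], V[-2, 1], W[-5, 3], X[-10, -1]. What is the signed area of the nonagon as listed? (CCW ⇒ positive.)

112

Apply the shoelace formula: 2A = Σ (x_i·y_{i+1} − x_{i+1}·y_i), indices taken mod 9.
Σ = (4) + (39) + (12) + (6) + (27) + (8) + (-1) + (35) + (94) = 224
Signed area = Σ/2 = 112 (positive ⇒ counter-clockwise traversal).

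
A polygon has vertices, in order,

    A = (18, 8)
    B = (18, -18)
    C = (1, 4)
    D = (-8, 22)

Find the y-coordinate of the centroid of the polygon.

187/49

Apply the shoelace (surveyor's) formula. First the cross-terms c_i = x_i·y_{i+1} − x_{i+1}·y_i:
  -468, 90, 54, -460  ⇒  2A = -784, A = -392.
Then Σ (y_i + y_{i+1})·c_i = -8976, so ȳ = -8976 / (6·(-392)) = 187/49.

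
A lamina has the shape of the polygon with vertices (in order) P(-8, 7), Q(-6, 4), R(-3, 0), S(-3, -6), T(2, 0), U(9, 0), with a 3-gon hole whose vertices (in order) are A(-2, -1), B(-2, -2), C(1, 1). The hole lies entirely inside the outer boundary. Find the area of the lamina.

56

Outer boundary:
Apply the surveyor's formula: 2A = Σ (x_i·y_{i+1} − x_{i+1}·y_i), indices taken mod 6.
P→Q: (-8)(4) − (-6)(7) = 10
Q→R: (-6)(0) − (-3)(4) = 12
R→S: (-3)(-6) − (-3)(0) = 18
S→T: (-3)(0) − (2)(-6) = 12
T→U: (2)(0) − (9)(0) = 0
U→P: (9)(7) − (-8)(0) = 63
Σ = 115
Area = |Σ|/2 = 57.5.
Hole:
Apply the shoelace formula: 2A = Σ (x_i·y_{i+1} − x_{i+1}·y_i), indices taken mod 3.
A→B: (-2)(-2) − (-2)(-1) = 2
B→C: (-2)(1) − (1)(-2) = 0
C→A: (1)(-1) − (-2)(1) = 1
Σ = 3
Area = |Σ|/2 = 1.5.
Net area = 57.5 − 1.5 = 56.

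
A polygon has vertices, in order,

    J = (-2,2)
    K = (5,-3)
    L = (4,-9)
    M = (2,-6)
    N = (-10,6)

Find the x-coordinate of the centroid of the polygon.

Apply the surveyor's formula. First the cross-terms c_i = x_i·y_{i+1} − x_{i+1}·y_i:
  -4, -33, -6, -48, -8  ⇒  2A = -99, A = -49.5.
Then Σ (x_i + x_{i+1})·c_i = 135, so x̄ = 135 / (6·(-49.5)) = -5/11.

-5/11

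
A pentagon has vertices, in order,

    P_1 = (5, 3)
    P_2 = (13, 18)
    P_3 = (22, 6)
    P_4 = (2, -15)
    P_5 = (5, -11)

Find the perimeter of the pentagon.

80

|P_1P_2| = √((8)² + (15)²) = √289 = 17
|P_2P_3| = √((9)² + (-12)²) = √225 = 15
|P_3P_4| = √((-20)² + (-21)²) = √841 = 29
|P_4P_5| = √((3)² + (4)²) = √25 = 5
|P_5P_1| = √((0)² + (14)²) = √196 = 14
Perimeter = 17 + 15 + 29 + 5 + 14 = 80.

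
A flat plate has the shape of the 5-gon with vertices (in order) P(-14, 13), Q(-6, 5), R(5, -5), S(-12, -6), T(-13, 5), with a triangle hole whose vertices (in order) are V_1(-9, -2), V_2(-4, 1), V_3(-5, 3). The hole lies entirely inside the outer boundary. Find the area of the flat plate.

Outer boundary:
Apply the shoelace formula: 2A = Σ (x_i·y_{i+1} − x_{i+1}·y_i), indices taken mod 5.
P→Q: (-14)(5) − (-6)(13) = 8
Q→R: (-6)(-5) − (5)(5) = 5
R→S: (5)(-6) − (-12)(-5) = -90
S→T: (-12)(5) − (-13)(-6) = -138
T→P: (-13)(13) − (-14)(5) = -99
Σ = -314
Area = |Σ|/2 = 157.
Hole:
Apply the shoelace (surveyor's) formula: 2A = Σ (x_i·y_{i+1} − x_{i+1}·y_i), indices taken mod 3.
Σ = (-17) + (-7) + (37) = 13
Area = |Σ|/2 = 6.5.
Net area = 157 − 6.5 = 150.5.

150.5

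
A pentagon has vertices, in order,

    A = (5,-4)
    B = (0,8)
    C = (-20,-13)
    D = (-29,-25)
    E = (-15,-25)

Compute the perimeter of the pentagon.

|AB| = √((-5)² + (12)²) = √169 = 13
|BC| = √((-20)² + (-21)²) = √841 = 29
|CD| = √((-9)² + (-12)²) = √225 = 15
|DE| = √((14)² + (0)²) = √196 = 14
|EA| = √((20)² + (21)²) = √841 = 29
Perimeter = 13 + 29 + 15 + 14 + 29 = 100.

100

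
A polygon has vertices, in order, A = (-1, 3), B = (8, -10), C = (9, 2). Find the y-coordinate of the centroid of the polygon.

-5/3

Apply the shoelace formula. First the cross-terms c_i = x_i·y_{i+1} − x_{i+1}·y_i:
  -14, 106, 29  ⇒  2A = 121, A = 60.5.
Then Σ (y_i + y_{i+1})·c_i = -605, so ȳ = -605 / (6·60.5) = -5/3.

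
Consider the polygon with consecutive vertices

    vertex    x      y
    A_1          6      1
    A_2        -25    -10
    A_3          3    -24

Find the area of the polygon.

Apply Gauss's area formula: 2A = Σ (x_i·y_{i+1} − x_{i+1}·y_i), indices taken mod 3.
Σ = (-35) + (630) + (147) = 742
Area = |Σ|/2 = 371.

371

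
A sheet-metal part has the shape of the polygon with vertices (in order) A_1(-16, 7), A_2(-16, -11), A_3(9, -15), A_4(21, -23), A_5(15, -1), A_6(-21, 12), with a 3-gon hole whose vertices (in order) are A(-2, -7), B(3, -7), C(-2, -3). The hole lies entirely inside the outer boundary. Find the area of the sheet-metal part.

Outer boundary:
Apply Gauss's area formula: 2A = Σ (x_i·y_{i+1} − x_{i+1}·y_i), indices taken mod 6.
Σ = (288) + (339) + (108) + (324) + (159) + (45) = 1263
Area = |Σ|/2 = 631.5.
Hole:
Apply the surveyor's formula: 2A = Σ (x_i·y_{i+1} − x_{i+1}·y_i), indices taken mod 3.
Cross-terms: 35, -23, 8  ⇒  Σ = 20
Area = |Σ|/2 = 10.
Net area = 631.5 − 10 = 621.5.

621.5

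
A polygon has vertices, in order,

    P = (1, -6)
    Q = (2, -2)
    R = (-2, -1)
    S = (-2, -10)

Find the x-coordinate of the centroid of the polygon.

Apply the shoelace (surveyor's) formula. First the cross-terms c_i = x_i·y_{i+1} − x_{i+1}·y_i:
  10, -6, 18, 22  ⇒  2A = 44, A = 22.
Then Σ (x_i + x_{i+1})·c_i = -64, so x̄ = -64 / (6·22) = -16/33.

-16/33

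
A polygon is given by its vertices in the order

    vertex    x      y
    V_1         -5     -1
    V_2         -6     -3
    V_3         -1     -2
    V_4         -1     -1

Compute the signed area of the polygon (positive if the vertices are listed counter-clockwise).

6.5

Apply the shoelace (surveyor's) formula: 2A = Σ (x_i·y_{i+1} − x_{i+1}·y_i), indices taken mod 4.
Σ = (9) + (9) + (-1) + (-4) = 13
Signed area = Σ/2 = 6.5 (positive ⇒ counter-clockwise traversal).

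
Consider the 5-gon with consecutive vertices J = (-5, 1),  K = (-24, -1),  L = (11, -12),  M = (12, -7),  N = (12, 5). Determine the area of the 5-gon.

288

Apply the surveyor's formula: 2A = Σ (x_i·y_{i+1} − x_{i+1}·y_i), indices taken mod 5.
Σ = (29) + (299) + (67) + (144) + (37) = 576
Area = |Σ|/2 = 288.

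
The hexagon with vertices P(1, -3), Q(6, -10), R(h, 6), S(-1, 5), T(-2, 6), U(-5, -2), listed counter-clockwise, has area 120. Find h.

Write out the shoelace sum; only the two edges meeting at R involve h:
2·Area = [(6·6 − h·(-10)) + (h·5 − (-1)·6)] + 63
       = 15·h + 105 = 240
⇒ h = 9.

9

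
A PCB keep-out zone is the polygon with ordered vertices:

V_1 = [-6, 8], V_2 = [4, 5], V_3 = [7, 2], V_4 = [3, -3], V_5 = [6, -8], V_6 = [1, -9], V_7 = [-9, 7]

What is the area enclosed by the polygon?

136

Apply the shoelace formula: 2A = Σ (x_i·y_{i+1} − x_{i+1}·y_i), indices taken mod 7.
Σ = (-62) + (-27) + (-27) + (-6) + (-46) + (-74) + (-30) = -272
Area = |Σ|/2 = 136.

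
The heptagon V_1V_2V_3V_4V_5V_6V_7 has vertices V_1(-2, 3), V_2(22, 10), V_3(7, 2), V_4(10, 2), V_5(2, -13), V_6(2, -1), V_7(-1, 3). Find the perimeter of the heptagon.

80

|V_1V_2| = √((24)² + (7)²) = √625 = 25
|V_2V_3| = √((-15)² + (-8)²) = √289 = 17
|V_3V_4| = √((3)² + (0)²) = √9 = 3
|V_4V_5| = √((-8)² + (-15)²) = √289 = 17
|V_5V_6| = √((0)² + (12)²) = √144 = 12
|V_6V_7| = √((-3)² + (4)²) = √25 = 5
|V_7V_1| = √((-1)² + (0)²) = √1 = 1
Perimeter = 25 + 17 + 3 + 17 + 12 + 5 + 1 = 80.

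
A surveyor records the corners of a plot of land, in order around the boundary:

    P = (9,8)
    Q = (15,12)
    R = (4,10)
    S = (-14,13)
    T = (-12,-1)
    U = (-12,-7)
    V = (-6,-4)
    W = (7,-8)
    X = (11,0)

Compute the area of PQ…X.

391

Apply the surveyor's formula: 2A = Σ (x_i·y_{i+1} − x_{i+1}·y_i), indices taken mod 9.
Cross-terms: -12, 102, 192, 170, 72, 6, 76, 88, 88  ⇒  Σ = 782
Area = |Σ|/2 = 391.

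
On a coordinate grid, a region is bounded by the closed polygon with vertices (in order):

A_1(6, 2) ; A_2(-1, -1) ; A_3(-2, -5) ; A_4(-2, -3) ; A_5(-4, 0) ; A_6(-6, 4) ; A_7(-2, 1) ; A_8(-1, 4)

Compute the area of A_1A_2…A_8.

Cross-terms: -4, 3, -4, -12, -16, 2, -7, -26  ⇒  Σ = -64
Area = |Σ|/2 = 32.

32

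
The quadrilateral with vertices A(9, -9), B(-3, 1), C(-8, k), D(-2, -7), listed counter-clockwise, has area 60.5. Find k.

The doubled signed area Σ (x_i y_{i+1} − x_{i+1} y_i) is linear in k.
With k=0 it equals 127; the coefficient of k is -1 (from the two edges through C).
So -1·k + 127 = 2·60.5 = 121 ⇒ k = 6.

6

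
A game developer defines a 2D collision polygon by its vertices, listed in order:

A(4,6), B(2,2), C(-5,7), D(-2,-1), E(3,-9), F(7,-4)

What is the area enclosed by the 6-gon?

84.5

Apply the shoelace (surveyor's) formula: 2A = Σ (x_i·y_{i+1} − x_{i+1}·y_i), indices taken mod 6.
Σ = (-4) + (24) + (19) + (21) + (51) + (58) = 169
Area = |Σ|/2 = 84.5.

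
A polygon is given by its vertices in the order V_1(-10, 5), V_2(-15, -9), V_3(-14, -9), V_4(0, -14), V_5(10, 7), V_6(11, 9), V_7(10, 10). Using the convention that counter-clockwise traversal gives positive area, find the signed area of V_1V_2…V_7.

346.5

Σ = (165) + (9) + (196) + (140) + (13) + (20) + (150) = 693
Signed area = Σ/2 = 346.5 (positive ⇒ counter-clockwise traversal).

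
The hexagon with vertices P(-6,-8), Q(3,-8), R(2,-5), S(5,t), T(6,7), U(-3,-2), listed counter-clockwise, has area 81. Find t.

Write out the shoelace sum; only the two edges meeting at S involve t:
2·Area = [(2·t − 5·(-5)) + (5·7 − 6·t)] + 94
       = -4·t + 154 = 162
⇒ t = -2.

-2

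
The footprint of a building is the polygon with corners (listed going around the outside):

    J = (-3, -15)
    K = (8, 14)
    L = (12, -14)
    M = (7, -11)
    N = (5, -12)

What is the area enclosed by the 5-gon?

Apply Gauss's area formula: 2A = Σ (x_i·y_{i+1} − x_{i+1}·y_i), indices taken mod 5.
J→K: (-3)(14) − (8)(-15) = 78
K→L: (8)(-14) − (12)(14) = -280
L→M: (12)(-11) − (7)(-14) = -34
M→N: (7)(-12) − (5)(-11) = -29
N→J: (5)(-15) − (-3)(-12) = -111
Σ = -376
Area = |Σ|/2 = 188.

188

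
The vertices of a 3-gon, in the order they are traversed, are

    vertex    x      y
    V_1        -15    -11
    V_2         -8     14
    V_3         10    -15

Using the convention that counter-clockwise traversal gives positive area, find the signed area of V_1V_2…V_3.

Cross-terms: -298, -20, -335  ⇒  Σ = -653
Signed area = Σ/2 = -326.5 (negative ⇒ clockwise traversal).

-326.5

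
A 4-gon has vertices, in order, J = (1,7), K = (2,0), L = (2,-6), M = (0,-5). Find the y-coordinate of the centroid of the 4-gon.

-94/93

Apply the shoelace (surveyor's) formula. First the cross-terms c_i = x_i·y_{i+1} − x_{i+1}·y_i:
  -14, -12, -10, 5  ⇒  2A = -31, A = -15.5.
Then Σ (y_i + y_{i+1})·c_i = 94, so ȳ = 94 / (6·(-15.5)) = -94/93.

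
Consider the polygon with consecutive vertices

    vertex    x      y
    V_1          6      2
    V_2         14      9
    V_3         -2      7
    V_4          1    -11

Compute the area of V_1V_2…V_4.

Apply the shoelace formula: 2A = Σ (x_i·y_{i+1} − x_{i+1}·y_i), indices taken mod 4.
V_1→V_2: (6)(9) − (14)(2) = 26
V_2→V_3: (14)(7) − (-2)(9) = 116
V_3→V_4: (-2)(-11) − (1)(7) = 15
V_4→V_1: (1)(2) − (6)(-11) = 68
Σ = 225
Area = |Σ|/2 = 112.5.

112.5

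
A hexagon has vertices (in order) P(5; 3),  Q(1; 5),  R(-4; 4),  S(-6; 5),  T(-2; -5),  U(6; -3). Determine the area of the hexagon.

P→Q: (5)(5) − (1)(3) = 22
Q→R: (1)(4) − (-4)(5) = 24
R→S: (-4)(5) − (-6)(4) = 4
S→T: (-6)(-5) − (-2)(5) = 40
T→U: (-2)(-3) − (6)(-5) = 36
U→P: (6)(3) − (5)(-3) = 33
Σ = 159
Area = |Σ|/2 = 79.5.

79.5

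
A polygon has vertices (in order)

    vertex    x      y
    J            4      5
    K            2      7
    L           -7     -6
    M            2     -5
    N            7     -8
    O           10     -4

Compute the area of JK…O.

119.5

Apply Gauss's area formula: 2A = Σ (x_i·y_{i+1} − x_{i+1}·y_i), indices taken mod 6.
Σ = (18) + (37) + (47) + (19) + (52) + (66) = 239
Area = |Σ|/2 = 119.5.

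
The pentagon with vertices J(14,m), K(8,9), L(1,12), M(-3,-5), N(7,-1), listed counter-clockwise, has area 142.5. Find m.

11

Write out the shoelace sum; only the two edges meeting at J involve m:
2·Area = [(7·m − 14·(-1)) + (14·9 − 8·m)] + 156
       = -1·m + 296 = 285
⇒ m = 11.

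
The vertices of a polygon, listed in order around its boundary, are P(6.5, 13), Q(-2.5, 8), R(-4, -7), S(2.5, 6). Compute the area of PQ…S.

Σ = (84.5) + (49.5) + (-6.5) + (-6.5) = 121
Area = |Σ|/2 = 60.5.

60.5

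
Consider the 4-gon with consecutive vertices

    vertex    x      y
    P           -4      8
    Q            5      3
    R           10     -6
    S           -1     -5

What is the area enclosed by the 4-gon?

98

Cross-terms: -52, -60, -56, -28  ⇒  Σ = -196
Area = |Σ|/2 = 98.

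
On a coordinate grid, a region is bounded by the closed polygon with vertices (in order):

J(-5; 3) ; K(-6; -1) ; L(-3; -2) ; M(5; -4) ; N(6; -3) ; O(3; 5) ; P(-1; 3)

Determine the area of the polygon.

64

Apply the shoelace formula: 2A = Σ (x_i·y_{i+1} − x_{i+1}·y_i), indices taken mod 7.
Σ = (23) + (9) + (22) + (9) + (39) + (14) + (12) = 128
Area = |Σ|/2 = 64.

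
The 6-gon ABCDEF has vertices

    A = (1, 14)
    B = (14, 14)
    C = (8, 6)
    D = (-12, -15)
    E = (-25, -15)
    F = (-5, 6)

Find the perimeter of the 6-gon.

104

|AB| = √((13)² + (0)²) = √169 = 13
|BC| = √((-6)² + (-8)²) = √100 = 10
|CD| = √((-20)² + (-21)²) = √841 = 29
|DE| = √((-13)² + (0)²) = √169 = 13
|EF| = √((20)² + (21)²) = √841 = 29
|FA| = √((6)² + (8)²) = √100 = 10
Perimeter = 13 + 10 + 29 + 13 + 29 + 10 = 104.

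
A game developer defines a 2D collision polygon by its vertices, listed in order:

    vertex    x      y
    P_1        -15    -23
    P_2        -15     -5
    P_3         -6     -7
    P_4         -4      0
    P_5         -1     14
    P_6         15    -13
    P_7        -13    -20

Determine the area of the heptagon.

Apply the shoelace (surveyor's) formula: 2A = Σ (x_i·y_{i+1} − x_{i+1}·y_i), indices taken mod 7.
P_1→P_2: (-15)(-5) − (-15)(-23) = -270
P_2→P_3: (-15)(-7) − (-6)(-5) = 75
P_3→P_4: (-6)(0) − (-4)(-7) = -28
P_4→P_5: (-4)(14) − (-1)(0) = -56
P_5→P_6: (-1)(-13) − (15)(14) = -197
P_6→P_7: (15)(-20) − (-13)(-13) = -469
P_7→P_1: (-13)(-23) − (-15)(-20) = -1
Σ = -946
Area = |Σ|/2 = 473.

473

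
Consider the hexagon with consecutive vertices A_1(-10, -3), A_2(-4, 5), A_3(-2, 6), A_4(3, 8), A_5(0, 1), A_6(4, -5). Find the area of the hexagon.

Apply Gauss's area formula: 2A = Σ (x_i·y_{i+1} − x_{i+1}·y_i), indices taken mod 6.
Σ = (-62) + (-14) + (-34) + (3) + (-4) + (-62) = -173
Area = |Σ|/2 = 86.5.

86.5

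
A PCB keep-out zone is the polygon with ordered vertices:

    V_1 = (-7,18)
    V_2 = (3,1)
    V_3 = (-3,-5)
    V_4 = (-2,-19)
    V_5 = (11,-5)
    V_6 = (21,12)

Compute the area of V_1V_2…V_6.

Σ = (-61) + (-12) + (47) + (219) + (237) + (462) = 892
Area = |Σ|/2 = 446.

446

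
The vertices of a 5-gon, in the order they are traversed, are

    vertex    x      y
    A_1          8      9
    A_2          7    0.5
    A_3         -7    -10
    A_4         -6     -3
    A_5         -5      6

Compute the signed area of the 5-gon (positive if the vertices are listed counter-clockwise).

Σ = (-59) + (-66.5) + (-39) + (-51) + (-93) = -308.5
Signed area = Σ/2 = -154.25 (negative ⇒ clockwise traversal).

-154.25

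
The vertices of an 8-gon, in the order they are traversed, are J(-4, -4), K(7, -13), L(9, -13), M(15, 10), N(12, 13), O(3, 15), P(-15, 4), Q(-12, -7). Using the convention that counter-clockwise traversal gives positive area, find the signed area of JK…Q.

J→K: (-4)(-13) − (7)(-4) = 80
K→L: (7)(-13) − (9)(-13) = 26
L→M: (9)(10) − (15)(-13) = 285
M→N: (15)(13) − (12)(10) = 75
N→O: (12)(15) − (3)(13) = 141
O→P: (3)(4) − (-15)(15) = 237
P→Q: (-15)(-7) − (-12)(4) = 153
Q→J: (-12)(-4) − (-4)(-7) = 20
Σ = 1017
Signed area = Σ/2 = 508.5 (positive ⇒ counter-clockwise traversal).

508.5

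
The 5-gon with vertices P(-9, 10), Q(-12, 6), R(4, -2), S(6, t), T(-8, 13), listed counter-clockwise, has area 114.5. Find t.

3

The doubled signed area Σ (x_i y_{i+1} − x_{i+1} y_i) is linear in t.
With t=0 it equals 193; the coefficient of t is 12 (from the two edges through S).
So 12·t + 193 = 2·114.5 = 229 ⇒ t = 3.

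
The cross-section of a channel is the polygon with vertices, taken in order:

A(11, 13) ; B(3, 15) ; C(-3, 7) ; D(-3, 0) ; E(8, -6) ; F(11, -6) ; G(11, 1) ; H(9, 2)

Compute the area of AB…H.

217

Apply Gauss's area formula: 2A = Σ (x_i·y_{i+1} − x_{i+1}·y_i), indices taken mod 8.
Cross-terms: 126, 66, 21, 18, 18, 77, 13, 95  ⇒  Σ = 434
Area = |Σ|/2 = 217.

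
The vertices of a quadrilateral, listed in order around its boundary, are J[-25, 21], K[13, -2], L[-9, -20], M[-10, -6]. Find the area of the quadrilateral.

503.5

Σ = (-223) + (-278) + (-146) + (-360) = -1007
Area = |Σ|/2 = 503.5.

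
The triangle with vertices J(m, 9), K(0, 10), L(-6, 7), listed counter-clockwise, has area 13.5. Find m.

Write out the shoelace sum; only the two edges meeting at J involve m:
2·Area = [((-6)·9 − m·7) + (m·10 − 0·9)] + 60
       = 3·m + 6 = 27
⇒ m = 7.

7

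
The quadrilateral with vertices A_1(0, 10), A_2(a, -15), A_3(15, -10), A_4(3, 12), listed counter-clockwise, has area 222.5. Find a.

Write out the shoelace sum; only the two edges meeting at A_2 involve a:
2·Area = [(0·(-15) − a·10) + (a·(-10) − 15·(-15))] + 240
       = -20·a + 465 = 445
⇒ a = 1.

1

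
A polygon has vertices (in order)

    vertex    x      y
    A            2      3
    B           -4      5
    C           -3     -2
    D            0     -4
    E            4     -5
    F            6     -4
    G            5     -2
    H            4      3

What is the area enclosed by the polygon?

62

Apply the surveyor's formula: 2A = Σ (x_i·y_{i+1} − x_{i+1}·y_i), indices taken mod 8.
Σ = (22) + (23) + (12) + (16) + (14) + (8) + (23) + (6) = 124
Area = |Σ|/2 = 62.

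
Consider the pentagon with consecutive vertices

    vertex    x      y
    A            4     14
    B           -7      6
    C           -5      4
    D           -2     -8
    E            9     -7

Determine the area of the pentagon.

Σ = (122) + (2) + (48) + (86) + (154) = 412
Area = |Σ|/2 = 206.

206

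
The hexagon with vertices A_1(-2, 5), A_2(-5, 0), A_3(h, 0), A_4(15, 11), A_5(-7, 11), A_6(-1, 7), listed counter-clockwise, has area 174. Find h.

10

Write out the shoelace sum; only the two edges meeting at A_3 involve h:
2·Area = [((-5)·0 − h·0) + (h·11 − 15·0)] + 238
       = 11·h + 238 = 348
⇒ h = 10.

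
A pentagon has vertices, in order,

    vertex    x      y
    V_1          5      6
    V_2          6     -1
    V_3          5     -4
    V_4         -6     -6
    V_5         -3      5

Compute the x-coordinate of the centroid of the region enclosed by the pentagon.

Apply the surveyor's formula. First the cross-terms c_i = x_i·y_{i+1} − x_{i+1}·y_i:
  -41, -19, -54, -48, -43  ⇒  2A = -205, A = -102.5.
Then Σ (x_i + x_{i+1})·c_i = -260, so x̄ = -260 / (6·(-102.5)) = 52/123.

52/123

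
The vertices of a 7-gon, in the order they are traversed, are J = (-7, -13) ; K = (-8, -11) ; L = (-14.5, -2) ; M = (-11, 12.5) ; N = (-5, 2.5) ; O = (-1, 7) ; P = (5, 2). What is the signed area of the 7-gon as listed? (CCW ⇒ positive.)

-229.625

Apply the shoelace formula: 2A = Σ (x_i·y_{i+1} − x_{i+1}·y_i), indices taken mod 7.
J→K: (-7)(-11) − (-8)(-13) = -27
K→L: (-8)(-2) − (-14.5)(-11) = -143.5
L→M: (-14.5)(12.5) − (-11)(-2) = -203.25
M→N: (-11)(2.5) − (-5)(12.5) = 35
N→O: (-5)(7) − (-1)(2.5) = -32.5
O→P: (-1)(2) − (5)(7) = -37
P→J: (5)(-13) − (-7)(2) = -51
Σ = -459.25
Signed area = Σ/2 = -229.625 (negative ⇒ clockwise traversal).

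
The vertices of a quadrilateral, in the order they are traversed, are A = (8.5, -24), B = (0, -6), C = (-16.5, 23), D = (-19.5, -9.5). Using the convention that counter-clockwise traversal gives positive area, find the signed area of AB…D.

502

Apply the shoelace (surveyor's) formula: 2A = Σ (x_i·y_{i+1} − x_{i+1}·y_i), indices taken mod 4.
Σ = (-51) + (-99) + (605.25) + (548.75) = 1004
Signed area = Σ/2 = 502 (positive ⇒ counter-clockwise traversal).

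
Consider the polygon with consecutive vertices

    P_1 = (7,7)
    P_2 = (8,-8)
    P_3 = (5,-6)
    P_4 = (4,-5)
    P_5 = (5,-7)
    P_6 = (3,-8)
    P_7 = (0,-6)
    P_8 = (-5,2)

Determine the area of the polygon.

120

P_1→P_2: (7)(-8) − (8)(7) = -112
P_2→P_3: (8)(-6) − (5)(-8) = -8
P_3→P_4: (5)(-5) − (4)(-6) = -1
P_4→P_5: (4)(-7) − (5)(-5) = -3
P_5→P_6: (5)(-8) − (3)(-7) = -19
P_6→P_7: (3)(-6) − (0)(-8) = -18
P_7→P_8: (0)(2) − (-5)(-6) = -30
P_8→P_1: (-5)(7) − (7)(2) = -49
Σ = -240
Area = |Σ|/2 = 120.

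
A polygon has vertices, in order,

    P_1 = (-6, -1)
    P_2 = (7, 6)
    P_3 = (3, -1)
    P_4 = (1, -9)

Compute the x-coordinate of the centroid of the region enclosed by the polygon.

4/15

Apply the shoelace formula. First the cross-terms c_i = x_i·y_{i+1} − x_{i+1}·y_i:
  -29, -25, -26, -55  ⇒  2A = -135, A = -67.5.
Then Σ (x_i + x_{i+1})·c_i = -108, so x̄ = -108 / (6·(-67.5)) = 4/15.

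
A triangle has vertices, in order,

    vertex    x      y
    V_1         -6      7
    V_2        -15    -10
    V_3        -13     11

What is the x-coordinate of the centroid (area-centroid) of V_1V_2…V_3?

Apply Gauss's area formula. First the cross-terms c_i = x_i·y_{i+1} − x_{i+1}·y_i:
  165, -295, -25  ⇒  2A = -155, A = -77.5.
Then Σ (x_i + x_{i+1})·c_i = 5270, so x̄ = 5270 / (6·(-77.5)) = -34/3.

-34/3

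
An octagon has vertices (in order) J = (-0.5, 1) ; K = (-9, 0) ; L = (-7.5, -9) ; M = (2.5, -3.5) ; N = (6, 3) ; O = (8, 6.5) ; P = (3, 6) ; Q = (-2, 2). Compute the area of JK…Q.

Apply the shoelace formula: 2A = Σ (x_i·y_{i+1} − x_{i+1}·y_i), indices taken mod 8.
J→K: (-0.5)(0) − (-9)(1) = 9
K→L: (-9)(-9) − (-7.5)(0) = 81
L→M: (-7.5)(-3.5) − (2.5)(-9) = 48.75
M→N: (2.5)(3) − (6)(-3.5) = 28.5
N→O: (6)(6.5) − (8)(3) = 15
O→P: (8)(6) − (3)(6.5) = 28.5
P→Q: (3)(2) − (-2)(6) = 18
Q→J: (-2)(1) − (-0.5)(2) = -1
Σ = 227.75
Area = |Σ|/2 = 113.875.

113.875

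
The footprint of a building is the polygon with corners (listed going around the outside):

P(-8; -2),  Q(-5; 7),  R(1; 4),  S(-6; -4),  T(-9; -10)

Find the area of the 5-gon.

55.5

Σ = (-66) + (-27) + (20) + (24) + (-62) = -111
Area = |Σ|/2 = 55.5.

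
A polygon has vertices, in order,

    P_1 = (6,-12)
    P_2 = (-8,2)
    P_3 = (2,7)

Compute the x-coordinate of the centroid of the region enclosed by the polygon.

Apply the surveyor's formula. First the cross-terms c_i = x_i·y_{i+1} − x_{i+1}·y_i:
  -84, -60, -66  ⇒  2A = -210, A = -105.
Then Σ (x_i + x_{i+1})·c_i = 0, so x̄ = 0 / (6·(-105)) = 0.

0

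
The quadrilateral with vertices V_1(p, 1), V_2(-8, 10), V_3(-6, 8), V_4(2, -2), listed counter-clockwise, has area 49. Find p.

The doubled signed area Σ (x_i y_{i+1} − x_{i+1} y_i) is linear in p.
With p=0 it equals 2; the coefficient of p is 12 (from the two edges through V_1).
So 12·p + 2 = 2·49 = 98 ⇒ p = 8.

8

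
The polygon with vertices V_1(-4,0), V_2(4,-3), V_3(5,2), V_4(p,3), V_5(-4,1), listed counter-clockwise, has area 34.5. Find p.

-3

The doubled signed area Σ (x_i y_{i+1} − x_{i+1} y_i) is linear in p.
With p=0 it equals 66; the coefficient of p is -1 (from the two edges through V_4).
So -1·p + 66 = 2·34.5 = 69 ⇒ p = -3.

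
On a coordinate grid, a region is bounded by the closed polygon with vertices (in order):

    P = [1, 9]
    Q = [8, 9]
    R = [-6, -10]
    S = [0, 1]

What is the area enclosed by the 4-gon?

Apply the shoelace formula: 2A = Σ (x_i·y_{i+1} − x_{i+1}·y_i), indices taken mod 4.
P→Q: (1)(9) − (8)(9) = -63
Q→R: (8)(-10) − (-6)(9) = -26
R→S: (-6)(1) − (0)(-10) = -6
S→P: (0)(9) − (1)(1) = -1
Σ = -96
Area = |Σ|/2 = 48.

48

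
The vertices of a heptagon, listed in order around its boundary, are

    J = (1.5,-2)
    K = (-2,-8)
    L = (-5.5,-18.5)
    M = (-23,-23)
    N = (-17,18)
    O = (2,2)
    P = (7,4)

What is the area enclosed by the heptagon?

611.5

Apply the shoelace formula: 2A = Σ (x_i·y_{i+1} − x_{i+1}·y_i), indices taken mod 7.
J→K: (1.5)(-8) − (-2)(-2) = -16
K→L: (-2)(-18.5) − (-5.5)(-8) = -7
L→M: (-5.5)(-23) − (-23)(-18.5) = -299
M→N: (-23)(18) − (-17)(-23) = -805
N→O: (-17)(2) − (2)(18) = -70
O→P: (2)(4) − (7)(2) = -6
P→J: (7)(-2) − (1.5)(4) = -20
Σ = -1223
Area = |Σ|/2 = 611.5.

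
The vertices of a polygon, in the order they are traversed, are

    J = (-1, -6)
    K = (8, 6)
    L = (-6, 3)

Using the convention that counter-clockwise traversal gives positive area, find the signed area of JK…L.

70.5

Apply the surveyor's formula: 2A = Σ (x_i·y_{i+1} − x_{i+1}·y_i), indices taken mod 3.
Σ = (42) + (60) + (39) = 141
Signed area = Σ/2 = 70.5 (positive ⇒ counter-clockwise traversal).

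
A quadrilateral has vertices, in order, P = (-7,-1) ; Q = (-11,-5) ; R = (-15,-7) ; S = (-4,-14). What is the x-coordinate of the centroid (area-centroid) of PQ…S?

-1454/171

Apply the shoelace formula. First the cross-terms c_i = x_i·y_{i+1} − x_{i+1}·y_i:
  24, 2, 182, -94  ⇒  2A = 114, A = 57.
Then Σ (x_i + x_{i+1})·c_i = -2908, so x̄ = -2908 / (6·57) = -1454/171.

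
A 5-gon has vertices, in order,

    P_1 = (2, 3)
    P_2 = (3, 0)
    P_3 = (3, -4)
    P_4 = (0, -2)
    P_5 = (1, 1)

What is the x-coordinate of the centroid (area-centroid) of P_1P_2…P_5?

65/36

Apply the shoelace (surveyor's) formula. First the cross-terms c_i = x_i·y_{i+1} − x_{i+1}·y_i:
  -9, -12, -6, 2, 1  ⇒  2A = -24, A = -12.
Then Σ (x_i + x_{i+1})·c_i = -130, so x̄ = -130 / (6·(-12)) = 65/36.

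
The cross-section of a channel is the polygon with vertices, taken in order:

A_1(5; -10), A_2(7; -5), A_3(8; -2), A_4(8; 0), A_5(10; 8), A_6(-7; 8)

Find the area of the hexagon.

158.5

Σ = (45) + (26) + (16) + (64) + (136) + (30) = 317
Area = |Σ|/2 = 158.5.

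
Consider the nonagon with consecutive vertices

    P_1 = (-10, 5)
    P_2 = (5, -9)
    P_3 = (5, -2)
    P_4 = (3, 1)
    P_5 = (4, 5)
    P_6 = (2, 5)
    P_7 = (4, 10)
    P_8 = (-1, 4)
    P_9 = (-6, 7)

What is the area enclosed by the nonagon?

Apply Gauss's area formula: 2A = Σ (x_i·y_{i+1} − x_{i+1}·y_i), indices taken mod 9.
Cross-terms: 65, 35, 11, 11, 10, 0, 26, 17, 40  ⇒  Σ = 215
Area = |Σ|/2 = 107.5.

107.5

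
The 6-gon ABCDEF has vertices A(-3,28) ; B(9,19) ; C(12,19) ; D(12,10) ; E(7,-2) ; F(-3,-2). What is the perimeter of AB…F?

|AB| = √((12)² + (-9)²) = √225 = 15
|BC| = √((3)² + (0)²) = √9 = 3
|CD| = √((0)² + (-9)²) = √81 = 9
|DE| = √((-5)² + (-12)²) = √169 = 13
|EF| = √((-10)² + (0)²) = √100 = 10
|FA| = √((0)² + (30)²) = √900 = 30
Perimeter = 15 + 3 + 9 + 13 + 10 + 30 = 80.

80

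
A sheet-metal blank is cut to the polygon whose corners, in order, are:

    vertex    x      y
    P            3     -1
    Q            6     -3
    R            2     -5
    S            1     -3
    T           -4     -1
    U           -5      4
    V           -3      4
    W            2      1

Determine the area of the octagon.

Apply Gauss's area formula: 2A = Σ (x_i·y_{i+1} − x_{i+1}·y_i), indices taken mod 8.
Cross-terms: -3, -24, -1, -13, -21, -8, -11, -5  ⇒  Σ = -86
Area = |Σ|/2 = 43.

43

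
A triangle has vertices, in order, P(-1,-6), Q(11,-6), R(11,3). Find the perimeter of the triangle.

36

|PQ| = √((12)² + (0)²) = √144 = 12
|QR| = √((0)² + (9)²) = √81 = 9
|RP| = √((-12)² + (-9)²) = √225 = 15
Perimeter = 12 + 9 + 15 = 36.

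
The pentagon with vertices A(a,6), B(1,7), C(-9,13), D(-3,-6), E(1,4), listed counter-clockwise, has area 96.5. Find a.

The doubled signed area Σ (x_i y_{i+1} − x_{i+1} y_i) is linear in a.
With a=0 it equals 163; the coefficient of a is 3 (from the two edges through A).
So 3·a + 163 = 2·96.5 = 193 ⇒ a = 10.

10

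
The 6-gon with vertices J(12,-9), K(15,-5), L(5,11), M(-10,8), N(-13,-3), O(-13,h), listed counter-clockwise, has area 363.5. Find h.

Write out the shoelace sum; only the two edges meeting at O involve h:
2·Area = [((-13)·h − (-13)·(-3)) + ((-13)·(-9) − 12·h)] + 549
       = -25·h + 627 = 727
⇒ h = -4.

-4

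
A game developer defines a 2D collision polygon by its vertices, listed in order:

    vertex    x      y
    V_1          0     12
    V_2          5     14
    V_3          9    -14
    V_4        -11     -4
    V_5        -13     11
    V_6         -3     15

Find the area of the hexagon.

408.5

Σ = (-60) + (-196) + (-190) + (-173) + (-162) + (-36) = -817
Area = |Σ|/2 = 408.5.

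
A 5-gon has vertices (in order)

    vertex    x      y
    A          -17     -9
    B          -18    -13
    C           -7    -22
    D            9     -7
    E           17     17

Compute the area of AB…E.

Apply the shoelace (surveyor's) formula: 2A = Σ (x_i·y_{i+1} − x_{i+1}·y_i), indices taken mod 5.
Σ = (59) + (305) + (247) + (272) + (136) = 1019
Area = |Σ|/2 = 509.5.

509.5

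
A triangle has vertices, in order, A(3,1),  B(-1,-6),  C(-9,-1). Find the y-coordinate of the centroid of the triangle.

-2

Apply the shoelace (surveyor's) formula. First the cross-terms c_i = x_i·y_{i+1} − x_{i+1}·y_i:
  -17, -53, -6  ⇒  2A = -76, A = -38.
Then Σ (y_i + y_{i+1})·c_i = 456, so ȳ = 456 / (6·(-38)) = -2.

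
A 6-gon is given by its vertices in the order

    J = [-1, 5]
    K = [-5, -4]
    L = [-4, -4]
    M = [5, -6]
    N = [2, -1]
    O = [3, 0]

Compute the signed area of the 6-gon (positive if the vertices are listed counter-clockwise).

51

Σ = (29) + (4) + (44) + (7) + (3) + (15) = 102
Signed area = Σ/2 = 51 (positive ⇒ counter-clockwise traversal).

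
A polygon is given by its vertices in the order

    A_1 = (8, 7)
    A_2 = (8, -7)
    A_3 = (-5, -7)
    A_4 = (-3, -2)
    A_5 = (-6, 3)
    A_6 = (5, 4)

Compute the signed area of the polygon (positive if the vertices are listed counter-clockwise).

-135.5

Apply the shoelace formula: 2A = Σ (x_i·y_{i+1} − x_{i+1}·y_i), indices taken mod 6.
Cross-terms: -112, -91, -11, -21, -39, 3  ⇒  Σ = -271
Signed area = Σ/2 = -135.5 (negative ⇒ clockwise traversal).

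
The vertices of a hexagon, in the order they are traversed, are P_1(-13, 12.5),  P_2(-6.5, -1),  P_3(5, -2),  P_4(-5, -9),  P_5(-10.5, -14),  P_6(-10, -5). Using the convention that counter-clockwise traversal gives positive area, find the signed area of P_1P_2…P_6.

Apply the surveyor's formula: 2A = Σ (x_i·y_{i+1} − x_{i+1}·y_i), indices taken mod 6.
P_1→P_2: (-13)(-1) − (-6.5)(12.5) = 94.25
P_2→P_3: (-6.5)(-2) − (5)(-1) = 18
P_3→P_4: (5)(-9) − (-5)(-2) = -55
P_4→P_5: (-5)(-14) − (-10.5)(-9) = -24.5
P_5→P_6: (-10.5)(-5) − (-10)(-14) = -87.5
P_6→P_1: (-10)(12.5) − (-13)(-5) = -190
Σ = -244.75
Signed area = Σ/2 = -122.375 (negative ⇒ clockwise traversal).

-122.375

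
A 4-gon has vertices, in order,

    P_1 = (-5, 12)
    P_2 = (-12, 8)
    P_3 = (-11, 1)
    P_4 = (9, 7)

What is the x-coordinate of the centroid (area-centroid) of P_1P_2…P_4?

-308/79

Apply the shoelace formula. First the cross-terms c_i = x_i·y_{i+1} − x_{i+1}·y_i:
  104, 76, -86, 143  ⇒  2A = 237, A = 118.5.
Then Σ (x_i + x_{i+1})·c_i = -2772, so x̄ = -2772 / (6·118.5) = -308/79.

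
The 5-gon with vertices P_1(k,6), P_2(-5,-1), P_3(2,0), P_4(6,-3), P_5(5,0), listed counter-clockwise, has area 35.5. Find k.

The doubled signed area Σ (x_i y_{i+1} − x_{i+1} y_i) is linear in k.
With k=0 it equals 71; the coefficient of k is -1 (from the two edges through P_1).
So -1·k + 71 = 2·35.5 = 71 ⇒ k = 0.

0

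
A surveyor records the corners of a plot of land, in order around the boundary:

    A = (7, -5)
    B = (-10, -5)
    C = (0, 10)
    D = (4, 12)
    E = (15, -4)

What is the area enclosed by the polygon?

Apply the shoelace (surveyor's) formula: 2A = Σ (x_i·y_{i+1} − x_{i+1}·y_i), indices taken mod 5.
A→B: (7)(-5) − (-10)(-5) = -85
B→C: (-10)(10) − (0)(-5) = -100
C→D: (0)(12) − (4)(10) = -40
D→E: (4)(-4) − (15)(12) = -196
E→A: (15)(-5) − (7)(-4) = -47
Σ = -468
Area = |Σ|/2 = 234.

234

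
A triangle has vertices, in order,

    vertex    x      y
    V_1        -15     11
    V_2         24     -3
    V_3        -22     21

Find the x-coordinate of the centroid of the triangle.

Apply the shoelace formula. First the cross-terms c_i = x_i·y_{i+1} − x_{i+1}·y_i:
  -219, 438, 73  ⇒  2A = 292, A = 146.
Then Σ (x_i + x_{i+1})·c_i = -3796, so x̄ = -3796 / (6·146) = -13/3.

-13/3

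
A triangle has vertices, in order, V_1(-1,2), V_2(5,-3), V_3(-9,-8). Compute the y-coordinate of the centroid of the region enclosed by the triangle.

Apply the shoelace formula. First the cross-terms c_i = x_i·y_{i+1} − x_{i+1}·y_i:
  -7, -67, -26  ⇒  2A = -100, A = -50.
Then Σ (y_i + y_{i+1})·c_i = 900, so ȳ = 900 / (6·(-50)) = -3.

-3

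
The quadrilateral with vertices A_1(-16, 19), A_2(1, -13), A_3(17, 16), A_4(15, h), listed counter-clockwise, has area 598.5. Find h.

The doubled signed area Σ (x_i y_{i+1} − x_{i+1} y_i) is linear in h.
With h=0 it equals 471; the coefficient of h is 33 (from the two edges through A_4).
So 33·h + 471 = 2·598.5 = 1197 ⇒ h = 22.

22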